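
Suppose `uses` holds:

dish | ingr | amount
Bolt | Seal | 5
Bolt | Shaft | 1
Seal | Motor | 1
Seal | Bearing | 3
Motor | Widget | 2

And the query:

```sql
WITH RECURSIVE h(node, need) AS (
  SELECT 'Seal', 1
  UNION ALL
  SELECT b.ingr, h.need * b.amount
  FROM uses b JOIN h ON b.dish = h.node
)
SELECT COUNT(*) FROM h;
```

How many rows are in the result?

4

Base: (Seal, need=1).
Iteration 1: components of {Seal} -> Bearing = 1*3 = 3, Motor = 1*1 = 1.
Iteration 2: components of {Bearing,Motor} -> Widget = 1*2 = 2.
Iteration 3: no further components; recursion stops.
Total rows emitted: 4.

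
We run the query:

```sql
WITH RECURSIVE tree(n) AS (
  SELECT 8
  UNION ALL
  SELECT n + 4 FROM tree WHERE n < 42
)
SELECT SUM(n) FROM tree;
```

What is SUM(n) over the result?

Base: n=8.
Iteration 1: 8 < 42 holds -> n = 8 + 4 = 12.
Iteration 2: 12 < 42 holds -> n = 12 + 4 = 16.
Iteration 3: 16 < 42 holds -> n = 16 + 4 = 20.
Iteration 4: 20 < 42 holds -> n = 20 + 4 = 24.
Iteration 5: 24 < 42 holds -> n = 24 + 4 = 28.
Iteration 6: 28 < 42 holds -> n = 28 + 4 = 32.
Iteration 7: 32 < 42 holds -> n = 32 + 4 = 36.
Iteration 8: 36 < 42 holds -> n = 36 + 4 = 40.
Iteration 9: 40 < 42 holds -> n = 40 + 4 = 44.
Iteration 10: 44 < 42 fails; recursion stops.
SUM(n) = 8 + 12 + 16 + 20 + 24 + 28 + 32 + 36 + 40 + 44 = 260.

260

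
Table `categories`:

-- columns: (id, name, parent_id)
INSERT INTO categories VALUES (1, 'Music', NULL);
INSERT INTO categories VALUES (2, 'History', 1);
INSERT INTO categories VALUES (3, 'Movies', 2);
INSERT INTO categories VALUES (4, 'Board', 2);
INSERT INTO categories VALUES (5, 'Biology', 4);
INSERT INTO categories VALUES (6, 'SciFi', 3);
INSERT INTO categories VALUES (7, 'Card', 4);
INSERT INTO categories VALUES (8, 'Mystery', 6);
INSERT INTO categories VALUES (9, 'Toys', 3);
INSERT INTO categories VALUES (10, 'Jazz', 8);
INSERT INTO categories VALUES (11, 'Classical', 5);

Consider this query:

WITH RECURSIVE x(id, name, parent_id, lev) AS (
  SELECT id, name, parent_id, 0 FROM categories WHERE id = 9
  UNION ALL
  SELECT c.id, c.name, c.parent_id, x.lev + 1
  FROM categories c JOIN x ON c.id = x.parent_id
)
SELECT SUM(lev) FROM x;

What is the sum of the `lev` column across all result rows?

Base: id=9 (Toys), parent_id=3, lev 0.
Iteration 1: join on id=3 -> Movies (id 3, parent_id=2, lev 1).
Iteration 2: join on id=2 -> History (id 2, parent_id=1, lev 2).
Iteration 3: join on id=1 -> Music (id 1, parent_id=NULL, lev 3).
Iteration 4: parent_id is NULL; no match; recursion stops.
SUM(lev) = 0 + 1 + 2 + 3 = 6.

6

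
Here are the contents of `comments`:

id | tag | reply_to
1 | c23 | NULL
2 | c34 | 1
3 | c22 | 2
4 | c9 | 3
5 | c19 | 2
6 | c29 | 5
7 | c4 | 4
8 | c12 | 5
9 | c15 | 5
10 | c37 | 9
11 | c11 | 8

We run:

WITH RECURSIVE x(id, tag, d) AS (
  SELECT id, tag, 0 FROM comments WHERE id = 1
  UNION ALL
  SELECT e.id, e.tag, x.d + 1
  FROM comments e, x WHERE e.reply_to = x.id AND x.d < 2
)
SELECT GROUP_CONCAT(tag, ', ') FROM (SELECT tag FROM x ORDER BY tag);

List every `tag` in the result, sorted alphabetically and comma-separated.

c19, c22, c23, c34

Base: id=1 (c23) at d 0.
Iteration 1: rows with reply_to in {1} -> c34 (id 2, d 1).
Iteration 2: rows with reply_to in {2} -> c22 (id 3, d 2), c19 (id 5, d 2).
Iteration 3: d < 2 fails for all current rows; recursion stops.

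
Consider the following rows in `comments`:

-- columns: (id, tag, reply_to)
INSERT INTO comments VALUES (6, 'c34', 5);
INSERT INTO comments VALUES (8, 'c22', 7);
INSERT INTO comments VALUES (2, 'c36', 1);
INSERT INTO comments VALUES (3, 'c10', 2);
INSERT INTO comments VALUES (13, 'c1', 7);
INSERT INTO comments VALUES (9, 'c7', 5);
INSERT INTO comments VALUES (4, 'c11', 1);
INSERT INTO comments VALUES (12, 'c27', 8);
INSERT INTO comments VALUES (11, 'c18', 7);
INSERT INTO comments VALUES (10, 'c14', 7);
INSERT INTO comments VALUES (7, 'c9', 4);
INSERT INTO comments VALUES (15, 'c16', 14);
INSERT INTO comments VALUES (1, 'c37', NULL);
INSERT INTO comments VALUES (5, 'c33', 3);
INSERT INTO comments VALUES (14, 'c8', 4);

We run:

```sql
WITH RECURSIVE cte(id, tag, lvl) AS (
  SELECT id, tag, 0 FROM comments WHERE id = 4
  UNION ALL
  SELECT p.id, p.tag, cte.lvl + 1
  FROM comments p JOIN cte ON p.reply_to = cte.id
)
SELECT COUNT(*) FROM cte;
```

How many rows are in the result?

Base: id=4 (c11) at lvl 0.
Iteration 1: rows with reply_to in {4} -> c9 (id 7, lvl 1), c8 (id 14, lvl 1).
Iteration 2: rows with reply_to in {7,14} -> c22 (id 8, lvl 2), c14 (id 10, lvl 2), c18 (id 11, lvl 2), c1 (id 13, lvl 2), c16 (id 15, lvl 2).
Iteration 3: rows with reply_to in {8,10,11,13,15} -> c27 (id 12, lvl 3).
Iteration 4: no rows with reply_to in {12}; recursion stops.
Total rows emitted: 9.

9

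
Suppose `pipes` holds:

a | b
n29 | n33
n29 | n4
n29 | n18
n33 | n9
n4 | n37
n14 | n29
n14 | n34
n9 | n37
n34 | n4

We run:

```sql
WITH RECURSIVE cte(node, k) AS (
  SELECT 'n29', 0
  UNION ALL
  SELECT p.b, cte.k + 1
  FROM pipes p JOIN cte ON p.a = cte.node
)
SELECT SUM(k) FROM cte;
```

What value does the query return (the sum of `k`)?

Base: (n29, k=0).
Iteration 1: edges from {n29} -> (n18, k=1), (n33, k=1), (n4, k=1).
Iteration 2: edges from {n18,n33,n4} -> (n37, k=2), (n9, k=2).
Iteration 3: edges from {n37,n9} -> (n37, k=3).
Iteration 4: no outgoing edges from {n37}; recursion stops.
SUM(k) = 0 + 1 + 1 + 1 + 2 + 2 + 3 = 10.

10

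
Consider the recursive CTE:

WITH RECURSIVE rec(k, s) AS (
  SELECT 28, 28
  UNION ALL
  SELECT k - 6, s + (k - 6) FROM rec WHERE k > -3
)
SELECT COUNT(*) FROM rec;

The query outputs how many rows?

Base: k=28, s=28.
Iteration 1: 28 > -3 holds -> k = 28 - 6 = 22, s = 28 + 22 = 50.
Iteration 2: 22 > -3 holds -> k = 22 - 6 = 16, s = 50 + 16 = 66.
Iteration 3: 16 > -3 holds -> k = 16 - 6 = 10, s = 66 + 10 = 76.
Iteration 4: 10 > -3 holds -> k = 10 - 6 = 4, s = 76 + 4 = 80.
Iteration 5: 4 > -3 holds -> k = 4 - 6 = -2, s = 80 + -2 = 78.
Iteration 6: -2 > -3 holds -> k = -2 - 6 = -8, s = 78 + -8 = 70.
Iteration 7: -8 > -3 fails; recursion stops.
Total rows emitted: 7.

7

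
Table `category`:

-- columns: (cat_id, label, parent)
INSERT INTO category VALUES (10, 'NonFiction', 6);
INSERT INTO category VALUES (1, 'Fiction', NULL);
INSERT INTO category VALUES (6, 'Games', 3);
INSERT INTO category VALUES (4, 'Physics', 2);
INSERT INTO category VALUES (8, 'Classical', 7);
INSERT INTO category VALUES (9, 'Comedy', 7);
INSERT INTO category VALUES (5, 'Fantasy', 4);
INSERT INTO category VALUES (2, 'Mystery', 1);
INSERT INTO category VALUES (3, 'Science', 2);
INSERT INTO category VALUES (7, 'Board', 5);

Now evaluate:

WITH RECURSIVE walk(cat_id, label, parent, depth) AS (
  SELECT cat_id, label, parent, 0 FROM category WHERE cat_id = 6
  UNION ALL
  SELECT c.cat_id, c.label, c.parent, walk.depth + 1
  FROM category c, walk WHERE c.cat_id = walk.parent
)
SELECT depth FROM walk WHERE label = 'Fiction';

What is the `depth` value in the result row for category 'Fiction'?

3

Base: cat_id=6 (Games), parent=3, depth 0.
Iteration 1: join on cat_id=3 -> Science (id 3, parent=2, depth 1).
Iteration 2: join on cat_id=2 -> Mystery (id 2, parent=1, depth 2).
Iteration 3: join on cat_id=1 -> Fiction (id 1, parent=NULL, depth 3).
Iteration 4: parent is NULL; no match; recursion stops.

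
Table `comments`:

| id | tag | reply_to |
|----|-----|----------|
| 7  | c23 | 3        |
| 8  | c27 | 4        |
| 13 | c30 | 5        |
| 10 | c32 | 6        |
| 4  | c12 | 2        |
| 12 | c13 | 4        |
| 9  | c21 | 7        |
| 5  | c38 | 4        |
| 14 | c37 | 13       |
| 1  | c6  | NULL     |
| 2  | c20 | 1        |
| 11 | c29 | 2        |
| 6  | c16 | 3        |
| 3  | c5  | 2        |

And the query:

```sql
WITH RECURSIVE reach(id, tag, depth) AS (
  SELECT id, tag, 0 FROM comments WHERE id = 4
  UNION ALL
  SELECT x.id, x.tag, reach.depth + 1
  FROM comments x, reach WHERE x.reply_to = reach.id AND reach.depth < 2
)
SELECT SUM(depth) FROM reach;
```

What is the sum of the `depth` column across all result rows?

Base: id=4 (c12) at depth 0.
Iteration 1: rows with reply_to in {4} -> c38 (id 5, depth 1), c27 (id 8, depth 1), c13 (id 12, depth 1).
Iteration 2: rows with reply_to in {5,8,12} -> c30 (id 13, depth 2).
Iteration 3: depth < 2 fails for all current rows; recursion stops.
SUM(depth) = 0 + 1 + 1 + 1 + 2 = 5.

5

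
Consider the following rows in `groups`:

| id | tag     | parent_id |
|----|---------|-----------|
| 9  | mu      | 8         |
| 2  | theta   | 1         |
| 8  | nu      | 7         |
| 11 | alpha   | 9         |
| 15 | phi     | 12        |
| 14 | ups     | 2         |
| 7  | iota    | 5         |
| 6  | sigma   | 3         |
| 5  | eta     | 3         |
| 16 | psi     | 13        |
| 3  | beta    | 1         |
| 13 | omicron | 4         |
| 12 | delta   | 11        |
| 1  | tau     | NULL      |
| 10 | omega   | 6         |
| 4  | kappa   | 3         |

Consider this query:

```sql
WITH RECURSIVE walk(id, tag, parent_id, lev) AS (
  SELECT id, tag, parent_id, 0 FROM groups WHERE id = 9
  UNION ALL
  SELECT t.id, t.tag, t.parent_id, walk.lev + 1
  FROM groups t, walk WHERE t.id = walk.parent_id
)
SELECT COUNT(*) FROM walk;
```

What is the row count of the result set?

Base: id=9 (mu), parent_id=8, lev 0.
Iteration 1: join on id=8 -> nu (id 8, parent_id=7, lev 1).
Iteration 2: join on id=7 -> iota (id 7, parent_id=5, lev 2).
Iteration 3: join on id=5 -> eta (id 5, parent_id=3, lev 3).
Iteration 4: join on id=3 -> beta (id 3, parent_id=1, lev 4).
Iteration 5: join on id=1 -> tau (id 1, parent_id=NULL, lev 5).
Iteration 6: parent_id is NULL; no match; recursion stops.
Total rows emitted: 6.

6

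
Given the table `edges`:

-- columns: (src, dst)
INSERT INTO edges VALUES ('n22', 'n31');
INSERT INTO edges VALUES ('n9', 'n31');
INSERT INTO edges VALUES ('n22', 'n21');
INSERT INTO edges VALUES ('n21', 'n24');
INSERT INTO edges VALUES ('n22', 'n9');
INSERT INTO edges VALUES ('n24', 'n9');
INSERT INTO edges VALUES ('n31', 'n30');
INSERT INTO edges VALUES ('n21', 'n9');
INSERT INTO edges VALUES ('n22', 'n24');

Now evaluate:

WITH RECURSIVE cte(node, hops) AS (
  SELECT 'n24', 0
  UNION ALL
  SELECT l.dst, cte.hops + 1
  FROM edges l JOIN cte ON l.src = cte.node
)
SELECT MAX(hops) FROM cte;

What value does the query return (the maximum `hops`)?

Base: (n24, hops=0).
Iteration 1: edges from {n24} -> (n9, hops=1).
Iteration 2: edges from {n9} -> (n31, hops=2).
Iteration 3: edges from {n31} -> (n30, hops=3).
Iteration 4: no outgoing edges from {n30}; recursion stops.
hops values: 0, 1, 2, 3; the maximum is 3.

3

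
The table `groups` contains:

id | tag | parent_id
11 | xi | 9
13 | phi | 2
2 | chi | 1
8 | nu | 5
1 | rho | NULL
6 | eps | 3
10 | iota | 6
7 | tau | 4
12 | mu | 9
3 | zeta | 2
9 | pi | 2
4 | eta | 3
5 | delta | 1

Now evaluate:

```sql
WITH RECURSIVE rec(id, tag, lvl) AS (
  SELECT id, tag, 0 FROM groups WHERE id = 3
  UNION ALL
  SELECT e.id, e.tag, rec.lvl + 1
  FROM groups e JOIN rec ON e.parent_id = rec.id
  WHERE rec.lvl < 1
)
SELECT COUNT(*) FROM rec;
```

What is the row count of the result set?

Base: id=3 (zeta) at lvl 0.
Iteration 1: rows with parent_id in {3} -> eta (id 4, lvl 1), eps (id 6, lvl 1).
Iteration 2: lvl < 1 fails for all current rows; recursion stops.
Total rows emitted: 3.

3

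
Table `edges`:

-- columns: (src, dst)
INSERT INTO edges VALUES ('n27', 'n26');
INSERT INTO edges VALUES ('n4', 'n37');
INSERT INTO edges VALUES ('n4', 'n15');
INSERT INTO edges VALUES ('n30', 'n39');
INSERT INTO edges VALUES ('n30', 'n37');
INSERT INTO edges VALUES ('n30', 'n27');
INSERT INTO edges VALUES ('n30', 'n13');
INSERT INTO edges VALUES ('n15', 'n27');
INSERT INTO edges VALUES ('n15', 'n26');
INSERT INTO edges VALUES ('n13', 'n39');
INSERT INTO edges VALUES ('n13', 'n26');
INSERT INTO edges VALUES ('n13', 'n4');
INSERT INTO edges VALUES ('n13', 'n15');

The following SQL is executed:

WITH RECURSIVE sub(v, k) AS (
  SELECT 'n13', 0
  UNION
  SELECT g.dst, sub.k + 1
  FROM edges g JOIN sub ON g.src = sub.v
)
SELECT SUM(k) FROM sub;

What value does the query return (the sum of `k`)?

22

Base: (n13, k=0).
Iteration 1: edges from {n13} -> (n15, k=1), (n26, k=1), (n39, k=1), (n4, k=1).
Iteration 2: edges from {n15,n26,n39,n4} -> (n15, k=2), (n26, k=2), (n27, k=2), (n37, k=2).
Iteration 3: edges from {n15,n26,n27,n37} -> (n26, k=3), (n27, k=3). [UNION drops 1 duplicate row(s)]
Iteration 4: edges from {n26,n27} -> (n26, k=4).
Iteration 5: no outgoing edges from {n26}; recursion stops.
SUM(k) = 0 + 1 + 1 + 1 + 1 + 2 + 2 + 2 + 2 + 3 + 3 + 4 = 22.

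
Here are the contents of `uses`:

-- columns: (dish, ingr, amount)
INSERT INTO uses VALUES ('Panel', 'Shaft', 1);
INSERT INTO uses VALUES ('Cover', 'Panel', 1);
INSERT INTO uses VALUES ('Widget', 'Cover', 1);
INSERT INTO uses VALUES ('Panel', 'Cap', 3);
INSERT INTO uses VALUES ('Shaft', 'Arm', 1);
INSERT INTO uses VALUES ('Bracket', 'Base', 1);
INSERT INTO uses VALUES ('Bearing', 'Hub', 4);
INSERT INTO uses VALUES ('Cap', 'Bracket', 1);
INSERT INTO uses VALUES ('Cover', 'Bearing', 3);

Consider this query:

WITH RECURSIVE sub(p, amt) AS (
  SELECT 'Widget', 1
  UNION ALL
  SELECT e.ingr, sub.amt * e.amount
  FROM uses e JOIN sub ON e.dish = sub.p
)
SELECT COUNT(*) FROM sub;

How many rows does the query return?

10

Base: (Widget, amt=1).
Iteration 1: components of {Widget} -> Cover = 1*1 = 1.
Iteration 2: components of {Cover} -> Bearing = 1*3 = 3, Panel = 1*1 = 1.
Iteration 3: components of {Bearing,Panel} -> Cap = 1*3 = 3, Hub = 3*4 = 12, Shaft = 1*1 = 1.
Iteration 4: components of {Cap,Hub,Shaft} -> Arm = 1*1 = 1, Bracket = 3*1 = 3.
Iteration 5: components of {Arm,Bracket} -> Base = 3*1 = 3.
Iteration 6: no further components; recursion stops.
Total rows emitted: 10.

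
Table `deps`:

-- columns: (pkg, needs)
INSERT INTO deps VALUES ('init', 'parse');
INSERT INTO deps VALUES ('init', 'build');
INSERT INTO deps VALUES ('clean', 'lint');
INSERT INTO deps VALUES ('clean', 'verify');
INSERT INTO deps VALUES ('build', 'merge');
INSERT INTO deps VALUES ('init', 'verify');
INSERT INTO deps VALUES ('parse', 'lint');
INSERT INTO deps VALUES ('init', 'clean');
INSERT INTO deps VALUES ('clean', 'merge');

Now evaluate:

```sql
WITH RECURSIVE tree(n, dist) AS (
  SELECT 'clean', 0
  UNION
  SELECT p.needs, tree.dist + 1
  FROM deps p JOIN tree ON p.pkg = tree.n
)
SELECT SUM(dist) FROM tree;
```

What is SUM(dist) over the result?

Base: (clean, dist=0).
Iteration 1: edges from {clean} -> (lint, dist=1), (merge, dist=1), (verify, dist=1).
Iteration 2: no outgoing edges from {lint,merge,verify}; recursion stops.
SUM(dist) = 0 + 1 + 1 + 1 = 3.

3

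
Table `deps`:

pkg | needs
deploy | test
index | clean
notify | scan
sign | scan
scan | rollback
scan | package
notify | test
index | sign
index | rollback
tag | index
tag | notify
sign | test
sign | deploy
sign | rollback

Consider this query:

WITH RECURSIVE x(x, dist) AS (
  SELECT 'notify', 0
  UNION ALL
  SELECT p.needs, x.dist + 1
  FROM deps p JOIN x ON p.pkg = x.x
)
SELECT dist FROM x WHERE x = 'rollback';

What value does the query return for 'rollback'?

Base: (notify, dist=0).
Iteration 1: edges from {notify} -> (scan, dist=1), (test, dist=1).
Iteration 2: edges from {scan,test} -> (package, dist=2), (rollback, dist=2).
Iteration 3: no outgoing edges from {package,rollback}; recursion stops.

2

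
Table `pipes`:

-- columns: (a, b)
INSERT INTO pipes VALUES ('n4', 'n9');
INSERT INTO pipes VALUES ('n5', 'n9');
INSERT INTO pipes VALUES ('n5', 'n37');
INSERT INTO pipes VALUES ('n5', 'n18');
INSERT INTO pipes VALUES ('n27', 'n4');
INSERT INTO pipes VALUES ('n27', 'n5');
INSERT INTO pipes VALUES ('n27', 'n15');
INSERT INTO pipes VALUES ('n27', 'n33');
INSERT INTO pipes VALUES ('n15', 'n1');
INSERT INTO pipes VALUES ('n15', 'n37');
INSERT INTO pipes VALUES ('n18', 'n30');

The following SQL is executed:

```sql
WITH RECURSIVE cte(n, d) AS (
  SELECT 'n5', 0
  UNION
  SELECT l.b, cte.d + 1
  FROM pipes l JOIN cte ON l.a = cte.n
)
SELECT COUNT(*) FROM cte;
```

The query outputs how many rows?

Base: (n5, d=0).
Iteration 1: edges from {n5} -> (n18, d=1), (n37, d=1), (n9, d=1).
Iteration 2: edges from {n18,n37,n9} -> (n30, d=2).
Iteration 3: no outgoing edges from {n30}; recursion stops.
Total rows emitted: 5.

5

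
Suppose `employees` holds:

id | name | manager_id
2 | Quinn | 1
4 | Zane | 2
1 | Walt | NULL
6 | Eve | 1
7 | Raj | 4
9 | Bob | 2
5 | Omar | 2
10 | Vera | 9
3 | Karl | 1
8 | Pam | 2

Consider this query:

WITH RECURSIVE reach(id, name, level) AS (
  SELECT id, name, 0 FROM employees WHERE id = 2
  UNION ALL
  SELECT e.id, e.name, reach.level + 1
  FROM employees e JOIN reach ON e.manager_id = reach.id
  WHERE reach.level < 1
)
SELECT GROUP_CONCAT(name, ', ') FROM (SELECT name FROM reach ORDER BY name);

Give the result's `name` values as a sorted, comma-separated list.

Base: id=2 (Quinn) at level 0.
Iteration 1: rows with manager_id in {2} -> Zane (id 4, level 1), Omar (id 5, level 1), Pam (id 8, level 1), Bob (id 9, level 1).
Iteration 2: level < 1 fails for all current rows; recursion stops.

Bob, Omar, Pam, Quinn, Zane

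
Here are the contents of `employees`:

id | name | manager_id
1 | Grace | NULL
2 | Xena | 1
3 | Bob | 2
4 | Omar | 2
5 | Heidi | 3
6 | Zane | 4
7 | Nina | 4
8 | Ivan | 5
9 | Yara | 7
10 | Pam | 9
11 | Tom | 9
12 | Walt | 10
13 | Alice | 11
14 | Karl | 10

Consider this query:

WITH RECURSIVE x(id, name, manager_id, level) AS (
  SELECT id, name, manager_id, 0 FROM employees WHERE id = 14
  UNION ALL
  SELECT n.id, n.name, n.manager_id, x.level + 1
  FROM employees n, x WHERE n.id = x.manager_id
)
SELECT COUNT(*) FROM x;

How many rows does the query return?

Base: id=14 (Karl), manager_id=10, level 0.
Iteration 1: join on id=10 -> Pam (id 10, manager_id=9, level 1).
Iteration 2: join on id=9 -> Yara (id 9, manager_id=7, level 2).
Iteration 3: join on id=7 -> Nina (id 7, manager_id=4, level 3).
Iteration 4: join on id=4 -> Omar (id 4, manager_id=2, level 4).
Iteration 5: join on id=2 -> Xena (id 2, manager_id=1, level 5).
Iteration 6: join on id=1 -> Grace (id 1, manager_id=NULL, level 6).
Iteration 7: manager_id is NULL; no match; recursion stops.
Total rows emitted: 7.

7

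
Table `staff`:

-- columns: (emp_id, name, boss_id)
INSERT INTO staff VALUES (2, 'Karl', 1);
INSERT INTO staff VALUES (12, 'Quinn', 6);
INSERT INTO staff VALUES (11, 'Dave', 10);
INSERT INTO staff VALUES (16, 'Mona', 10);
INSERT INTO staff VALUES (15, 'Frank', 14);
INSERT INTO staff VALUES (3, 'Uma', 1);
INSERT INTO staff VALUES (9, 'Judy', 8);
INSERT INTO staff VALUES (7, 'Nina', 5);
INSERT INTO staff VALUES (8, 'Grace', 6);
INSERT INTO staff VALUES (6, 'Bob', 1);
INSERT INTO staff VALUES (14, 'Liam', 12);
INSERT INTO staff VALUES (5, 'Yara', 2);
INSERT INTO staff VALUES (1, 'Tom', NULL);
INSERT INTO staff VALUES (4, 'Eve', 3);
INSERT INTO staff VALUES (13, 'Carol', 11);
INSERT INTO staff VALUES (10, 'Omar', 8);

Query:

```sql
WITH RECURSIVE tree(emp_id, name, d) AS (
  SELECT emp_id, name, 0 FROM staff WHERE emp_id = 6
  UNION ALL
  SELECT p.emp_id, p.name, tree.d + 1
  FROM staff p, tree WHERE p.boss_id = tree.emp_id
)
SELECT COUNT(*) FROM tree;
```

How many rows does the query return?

Base: emp_id=6 (Bob) at d 0.
Iteration 1: rows with boss_id in {6} -> Grace (id 8, d 1), Quinn (id 12, d 1).
Iteration 2: rows with boss_id in {8,12} -> Judy (id 9, d 2), Omar (id 10, d 2), Liam (id 14, d 2).
Iteration 3: rows with boss_id in {9,10,14} -> Dave (id 11, d 3), Frank (id 15, d 3), Mona (id 16, d 3).
Iteration 4: rows with boss_id in {11,15,16} -> Carol (id 13, d 4).
Iteration 5: no rows with boss_id in {13}; recursion stops.
Total rows emitted: 10.

10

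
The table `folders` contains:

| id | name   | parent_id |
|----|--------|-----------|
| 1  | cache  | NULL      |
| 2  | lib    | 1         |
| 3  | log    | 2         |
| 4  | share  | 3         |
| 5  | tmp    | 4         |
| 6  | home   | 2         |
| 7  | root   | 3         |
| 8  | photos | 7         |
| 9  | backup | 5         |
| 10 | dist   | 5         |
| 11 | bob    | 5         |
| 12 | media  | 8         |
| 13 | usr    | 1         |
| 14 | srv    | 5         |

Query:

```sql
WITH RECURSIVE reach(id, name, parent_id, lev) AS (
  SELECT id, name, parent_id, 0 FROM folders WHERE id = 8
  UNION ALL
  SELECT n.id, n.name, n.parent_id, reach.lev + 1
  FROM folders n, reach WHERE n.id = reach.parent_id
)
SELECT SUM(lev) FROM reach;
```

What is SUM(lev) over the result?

Base: id=8 (photos), parent_id=7, lev 0.
Iteration 1: join on id=7 -> root (id 7, parent_id=3, lev 1).
Iteration 2: join on id=3 -> log (id 3, parent_id=2, lev 2).
Iteration 3: join on id=2 -> lib (id 2, parent_id=1, lev 3).
Iteration 4: join on id=1 -> cache (id 1, parent_id=NULL, lev 4).
Iteration 5: parent_id is NULL; no match; recursion stops.
SUM(lev) = 0 + 1 + 2 + 3 + 4 = 10.

10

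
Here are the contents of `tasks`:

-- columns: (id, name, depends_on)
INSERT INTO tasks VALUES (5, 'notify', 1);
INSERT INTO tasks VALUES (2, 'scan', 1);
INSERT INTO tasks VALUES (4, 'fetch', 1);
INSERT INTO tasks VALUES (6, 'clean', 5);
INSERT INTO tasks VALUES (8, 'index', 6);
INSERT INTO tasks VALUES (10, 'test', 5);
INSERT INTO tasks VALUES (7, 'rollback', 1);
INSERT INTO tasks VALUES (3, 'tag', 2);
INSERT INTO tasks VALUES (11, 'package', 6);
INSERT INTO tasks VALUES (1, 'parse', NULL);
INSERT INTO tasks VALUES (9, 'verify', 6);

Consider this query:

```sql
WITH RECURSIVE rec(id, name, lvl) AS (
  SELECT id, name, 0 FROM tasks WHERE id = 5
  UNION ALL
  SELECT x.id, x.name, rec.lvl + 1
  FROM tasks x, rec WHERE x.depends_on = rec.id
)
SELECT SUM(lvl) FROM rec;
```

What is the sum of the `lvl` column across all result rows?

8

Base: id=5 (notify) at lvl 0.
Iteration 1: rows with depends_on in {5} -> clean (id 6, lvl 1), test (id 10, lvl 1).
Iteration 2: rows with depends_on in {6,10} -> index (id 8, lvl 2), verify (id 9, lvl 2), package (id 11, lvl 2).
Iteration 3: no rows with depends_on in {8,9,11}; recursion stops.
SUM(lvl) = 0 + 1 + 1 + 2 + 2 + 2 = 8.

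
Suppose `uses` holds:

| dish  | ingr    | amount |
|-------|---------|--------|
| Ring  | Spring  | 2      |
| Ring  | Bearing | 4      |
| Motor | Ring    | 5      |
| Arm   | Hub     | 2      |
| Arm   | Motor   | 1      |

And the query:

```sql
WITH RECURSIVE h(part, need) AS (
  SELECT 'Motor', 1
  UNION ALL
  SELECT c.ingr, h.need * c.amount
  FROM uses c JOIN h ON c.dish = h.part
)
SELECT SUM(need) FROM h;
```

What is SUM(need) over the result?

Base: (Motor, need=1).
Iteration 1: components of {Motor} -> Ring = 1*5 = 5.
Iteration 2: components of {Ring} -> Bearing = 5*4 = 20, Spring = 5*2 = 10.
Iteration 3: no further components; recursion stops.
SUM(need) = 1 + 5 + 20 + 10 = 36.

36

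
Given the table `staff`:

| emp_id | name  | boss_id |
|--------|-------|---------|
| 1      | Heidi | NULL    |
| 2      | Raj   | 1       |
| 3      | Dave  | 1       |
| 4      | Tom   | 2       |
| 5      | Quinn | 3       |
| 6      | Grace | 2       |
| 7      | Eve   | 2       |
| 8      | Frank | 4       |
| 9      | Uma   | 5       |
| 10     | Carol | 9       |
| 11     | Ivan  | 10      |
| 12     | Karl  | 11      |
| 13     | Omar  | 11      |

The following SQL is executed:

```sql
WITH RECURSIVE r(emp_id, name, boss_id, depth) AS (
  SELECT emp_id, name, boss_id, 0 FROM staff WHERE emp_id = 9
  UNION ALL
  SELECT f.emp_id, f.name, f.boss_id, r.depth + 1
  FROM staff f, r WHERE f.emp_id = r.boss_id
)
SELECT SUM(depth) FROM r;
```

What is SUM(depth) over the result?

Base: emp_id=9 (Uma), boss_id=5, depth 0.
Iteration 1: join on emp_id=5 -> Quinn (id 5, boss_id=3, depth 1).
Iteration 2: join on emp_id=3 -> Dave (id 3, boss_id=1, depth 2).
Iteration 3: join on emp_id=1 -> Heidi (id 1, boss_id=NULL, depth 3).
Iteration 4: boss_id is NULL; no match; recursion stops.
SUM(depth) = 0 + 1 + 2 + 3 = 6.

6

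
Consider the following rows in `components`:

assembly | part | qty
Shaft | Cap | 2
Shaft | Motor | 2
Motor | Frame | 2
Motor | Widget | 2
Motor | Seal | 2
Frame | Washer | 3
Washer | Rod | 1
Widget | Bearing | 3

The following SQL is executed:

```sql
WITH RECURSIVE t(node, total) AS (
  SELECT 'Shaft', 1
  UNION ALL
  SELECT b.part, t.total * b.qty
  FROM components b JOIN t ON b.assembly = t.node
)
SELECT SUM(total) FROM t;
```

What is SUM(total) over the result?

Base: (Shaft, total=1).
Iteration 1: components of {Shaft} -> Cap = 1*2 = 2, Motor = 1*2 = 2.
Iteration 2: components of {Cap,Motor} -> Frame = 2*2 = 4, Seal = 2*2 = 4, Widget = 2*2 = 4.
Iteration 3: components of {Frame,Seal,Widget} -> Bearing = 4*3 = 12, Washer = 4*3 = 12.
Iteration 4: components of {Bearing,Washer} -> Rod = 12*1 = 12.
Iteration 5: no further components; recursion stops.
SUM(total) = 1 + 2 + 2 + 4 + 4 + 4 + 12 + 12 + 12 = 53.

53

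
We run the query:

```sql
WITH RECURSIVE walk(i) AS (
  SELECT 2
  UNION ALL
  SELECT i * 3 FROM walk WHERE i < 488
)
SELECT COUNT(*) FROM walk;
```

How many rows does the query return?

Base: i=2.
Iteration 1: 2 < 488 holds -> i = 2 * 3 = 6.
Iteration 2: 6 < 488 holds -> i = 6 * 3 = 18.
Iteration 3: 18 < 488 holds -> i = 18 * 3 = 54.
Iteration 4: 54 < 488 holds -> i = 54 * 3 = 162.
Iteration 5: 162 < 488 holds -> i = 162 * 3 = 486.
Iteration 6: 486 < 488 holds -> i = 486 * 3 = 1458.
Iteration 7: 1458 < 488 fails; recursion stops.
Total rows emitted: 7.

7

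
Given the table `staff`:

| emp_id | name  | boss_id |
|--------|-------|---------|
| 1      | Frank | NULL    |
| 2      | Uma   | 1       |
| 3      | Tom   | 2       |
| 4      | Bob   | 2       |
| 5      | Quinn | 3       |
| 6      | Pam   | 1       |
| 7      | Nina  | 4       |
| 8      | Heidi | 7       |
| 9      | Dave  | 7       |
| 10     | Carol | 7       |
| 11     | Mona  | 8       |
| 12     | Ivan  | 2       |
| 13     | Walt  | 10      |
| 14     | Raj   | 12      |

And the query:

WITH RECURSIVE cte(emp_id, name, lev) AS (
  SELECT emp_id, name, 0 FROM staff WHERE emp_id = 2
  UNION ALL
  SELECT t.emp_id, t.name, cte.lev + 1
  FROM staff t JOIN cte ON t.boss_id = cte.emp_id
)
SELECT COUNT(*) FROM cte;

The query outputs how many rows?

12

Base: emp_id=2 (Uma) at lev 0.
Iteration 1: rows with boss_id in {2} -> Tom (id 3, lev 1), Bob (id 4, lev 1), Ivan (id 12, lev 1).
Iteration 2: rows with boss_id in {3,4,12} -> Quinn (id 5, lev 2), Nina (id 7, lev 2), Raj (id 14, lev 2).
Iteration 3: rows with boss_id in {5,7,14} -> Heidi (id 8, lev 3), Dave (id 9, lev 3), Carol (id 10, lev 3).
Iteration 4: rows with boss_id in {8,9,10} -> Mona (id 11, lev 4), Walt (id 13, lev 4).
Iteration 5: no rows with boss_id in {11,13}; recursion stops.
Total rows emitted: 12.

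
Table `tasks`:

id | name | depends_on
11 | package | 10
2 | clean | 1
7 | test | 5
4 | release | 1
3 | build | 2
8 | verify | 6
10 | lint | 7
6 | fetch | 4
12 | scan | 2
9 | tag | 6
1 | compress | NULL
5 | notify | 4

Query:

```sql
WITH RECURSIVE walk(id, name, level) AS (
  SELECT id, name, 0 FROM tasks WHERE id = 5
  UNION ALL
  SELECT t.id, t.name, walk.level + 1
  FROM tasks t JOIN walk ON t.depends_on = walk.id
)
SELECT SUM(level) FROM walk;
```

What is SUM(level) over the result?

Base: id=5 (notify) at level 0.
Iteration 1: rows with depends_on in {5} -> test (id 7, level 1).
Iteration 2: rows with depends_on in {7} -> lint (id 10, level 2).
Iteration 3: rows with depends_on in {10} -> package (id 11, level 3).
Iteration 4: no rows with depends_on in {11}; recursion stops.
SUM(level) = 0 + 1 + 2 + 3 = 6.

6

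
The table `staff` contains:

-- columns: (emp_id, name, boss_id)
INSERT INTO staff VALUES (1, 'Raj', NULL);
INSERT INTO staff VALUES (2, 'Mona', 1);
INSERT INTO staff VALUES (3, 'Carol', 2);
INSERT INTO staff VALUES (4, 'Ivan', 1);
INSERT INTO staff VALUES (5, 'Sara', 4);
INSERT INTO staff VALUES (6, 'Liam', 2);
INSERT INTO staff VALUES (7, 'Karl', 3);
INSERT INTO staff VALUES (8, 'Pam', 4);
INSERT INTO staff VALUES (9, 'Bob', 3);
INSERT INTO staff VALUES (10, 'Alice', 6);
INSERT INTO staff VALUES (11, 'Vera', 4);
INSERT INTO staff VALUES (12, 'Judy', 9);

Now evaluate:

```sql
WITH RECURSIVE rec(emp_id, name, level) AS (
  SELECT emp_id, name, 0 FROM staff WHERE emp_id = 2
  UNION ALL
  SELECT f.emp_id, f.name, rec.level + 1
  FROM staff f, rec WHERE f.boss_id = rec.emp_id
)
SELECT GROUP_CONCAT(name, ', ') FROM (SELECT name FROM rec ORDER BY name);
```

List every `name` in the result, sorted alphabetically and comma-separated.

Alice, Bob, Carol, Judy, Karl, Liam, Mona

Base: emp_id=2 (Mona) at level 0.
Iteration 1: rows with boss_id in {2} -> Carol (id 3, level 1), Liam (id 6, level 1).
Iteration 2: rows with boss_id in {3,6} -> Karl (id 7, level 2), Bob (id 9, level 2), Alice (id 10, level 2).
Iteration 3: rows with boss_id in {7,9,10} -> Judy (id 12, level 3).
Iteration 4: no rows with boss_id in {12}; recursion stops.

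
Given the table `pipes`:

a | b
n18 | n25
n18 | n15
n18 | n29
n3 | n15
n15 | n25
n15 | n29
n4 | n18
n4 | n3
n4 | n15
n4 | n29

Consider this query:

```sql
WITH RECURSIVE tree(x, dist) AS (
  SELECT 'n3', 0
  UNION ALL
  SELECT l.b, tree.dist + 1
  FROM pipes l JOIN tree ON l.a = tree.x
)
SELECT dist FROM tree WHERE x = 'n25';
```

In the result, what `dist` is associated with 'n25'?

Base: (n3, dist=0).
Iteration 1: edges from {n3} -> (n15, dist=1).
Iteration 2: edges from {n15} -> (n25, dist=2), (n29, dist=2).
Iteration 3: no outgoing edges from {n25,n29}; recursion stops.

2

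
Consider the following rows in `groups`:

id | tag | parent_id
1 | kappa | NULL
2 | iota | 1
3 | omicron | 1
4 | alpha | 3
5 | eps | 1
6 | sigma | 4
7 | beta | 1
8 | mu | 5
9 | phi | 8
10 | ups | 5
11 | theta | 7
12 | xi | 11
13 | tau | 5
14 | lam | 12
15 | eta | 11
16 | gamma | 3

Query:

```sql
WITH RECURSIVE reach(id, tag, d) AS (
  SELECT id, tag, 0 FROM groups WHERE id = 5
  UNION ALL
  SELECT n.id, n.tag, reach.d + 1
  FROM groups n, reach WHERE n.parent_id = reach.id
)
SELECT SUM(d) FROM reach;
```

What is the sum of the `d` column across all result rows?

5

Base: id=5 (eps) at d 0.
Iteration 1: rows with parent_id in {5} -> mu (id 8, d 1), ups (id 10, d 1), tau (id 13, d 1).
Iteration 2: rows with parent_id in {8,10,13} -> phi (id 9, d 2).
Iteration 3: no rows with parent_id in {9}; recursion stops.
SUM(d) = 0 + 1 + 1 + 1 + 2 = 5.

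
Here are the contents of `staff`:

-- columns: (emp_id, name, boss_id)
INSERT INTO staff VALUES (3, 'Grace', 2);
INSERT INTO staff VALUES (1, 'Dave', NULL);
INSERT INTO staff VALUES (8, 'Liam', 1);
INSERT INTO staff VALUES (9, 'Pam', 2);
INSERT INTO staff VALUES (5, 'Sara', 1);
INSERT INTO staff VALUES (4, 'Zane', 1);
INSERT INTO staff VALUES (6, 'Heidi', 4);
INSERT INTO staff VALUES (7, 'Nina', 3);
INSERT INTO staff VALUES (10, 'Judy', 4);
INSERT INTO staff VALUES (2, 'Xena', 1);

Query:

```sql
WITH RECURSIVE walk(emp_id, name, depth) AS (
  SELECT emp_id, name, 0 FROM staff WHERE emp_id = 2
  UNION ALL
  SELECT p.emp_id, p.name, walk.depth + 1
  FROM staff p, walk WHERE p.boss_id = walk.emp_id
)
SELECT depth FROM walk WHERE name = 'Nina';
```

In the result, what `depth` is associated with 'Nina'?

Base: emp_id=2 (Xena) at depth 0.
Iteration 1: rows with boss_id in {2} -> Grace (id 3, depth 1), Pam (id 9, depth 1).
Iteration 2: rows with boss_id in {3,9} -> Nina (id 7, depth 2).
Iteration 3: no rows with boss_id in {7}; recursion stops.

2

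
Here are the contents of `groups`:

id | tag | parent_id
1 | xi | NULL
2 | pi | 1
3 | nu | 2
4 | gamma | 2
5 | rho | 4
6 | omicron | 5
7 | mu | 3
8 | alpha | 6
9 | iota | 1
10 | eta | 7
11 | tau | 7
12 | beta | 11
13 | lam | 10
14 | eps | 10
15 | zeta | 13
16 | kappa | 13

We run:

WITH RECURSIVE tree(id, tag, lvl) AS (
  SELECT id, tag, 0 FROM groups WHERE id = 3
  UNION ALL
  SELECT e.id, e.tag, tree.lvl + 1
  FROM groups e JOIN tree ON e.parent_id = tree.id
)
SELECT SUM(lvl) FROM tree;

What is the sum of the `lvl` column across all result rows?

Base: id=3 (nu) at lvl 0.
Iteration 1: rows with parent_id in {3} -> mu (id 7, lvl 1).
Iteration 2: rows with parent_id in {7} -> eta (id 10, lvl 2), tau (id 11, lvl 2).
Iteration 3: rows with parent_id in {10,11} -> beta (id 12, lvl 3), lam (id 13, lvl 3), eps (id 14, lvl 3).
Iteration 4: rows with parent_id in {12,13,14} -> zeta (id 15, lvl 4), kappa (id 16, lvl 4).
Iteration 5: no rows with parent_id in {15,16}; recursion stops.
SUM(lvl) = 0 + 1 + 2 + 2 + 3 + 3 + 3 + 4 + 4 = 22.

22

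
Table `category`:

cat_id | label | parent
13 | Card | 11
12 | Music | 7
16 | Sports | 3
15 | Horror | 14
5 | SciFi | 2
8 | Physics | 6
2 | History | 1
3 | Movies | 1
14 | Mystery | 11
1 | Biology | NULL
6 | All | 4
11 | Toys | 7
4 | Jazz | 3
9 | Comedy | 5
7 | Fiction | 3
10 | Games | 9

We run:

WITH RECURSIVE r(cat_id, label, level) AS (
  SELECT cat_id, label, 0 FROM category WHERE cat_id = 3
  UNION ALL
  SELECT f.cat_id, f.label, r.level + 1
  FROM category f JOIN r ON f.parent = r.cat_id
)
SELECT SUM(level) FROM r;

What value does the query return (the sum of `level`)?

Base: cat_id=3 (Movies) at level 0.
Iteration 1: rows with parent in {3} -> Jazz (id 4, level 1), Fiction (id 7, level 1), Sports (id 16, level 1).
Iteration 2: rows with parent in {4,7,16} -> All (id 6, level 2), Toys (id 11, level 2), Music (id 12, level 2).
Iteration 3: rows with parent in {6,11,12} -> Physics (id 8, level 3), Card (id 13, level 3), Mystery (id 14, level 3).
Iteration 4: rows with parent in {8,13,14} -> Horror (id 15, level 4).
Iteration 5: no rows with parent in {15}; recursion stops.
SUM(level) = 0 + 1 + 1 + 1 + 2 + 2 + 2 + 3 + 3 + 3 + 4 = 22.

22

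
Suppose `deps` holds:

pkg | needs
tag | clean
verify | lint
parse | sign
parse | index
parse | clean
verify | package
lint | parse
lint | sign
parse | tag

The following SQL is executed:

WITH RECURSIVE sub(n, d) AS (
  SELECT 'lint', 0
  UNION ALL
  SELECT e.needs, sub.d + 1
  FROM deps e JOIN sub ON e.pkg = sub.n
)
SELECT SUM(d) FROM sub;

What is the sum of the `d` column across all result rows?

13

Base: (lint, d=0).
Iteration 1: edges from {lint} -> (parse, d=1), (sign, d=1).
Iteration 2: edges from {parse,sign} -> (clean, d=2), (index, d=2), (sign, d=2), (tag, d=2).
Iteration 3: edges from {clean,index,sign,tag} -> (clean, d=3).
Iteration 4: no outgoing edges from {clean}; recursion stops.
SUM(d) = 0 + 1 + 1 + 2 + 2 + 2 + 2 + 3 = 13.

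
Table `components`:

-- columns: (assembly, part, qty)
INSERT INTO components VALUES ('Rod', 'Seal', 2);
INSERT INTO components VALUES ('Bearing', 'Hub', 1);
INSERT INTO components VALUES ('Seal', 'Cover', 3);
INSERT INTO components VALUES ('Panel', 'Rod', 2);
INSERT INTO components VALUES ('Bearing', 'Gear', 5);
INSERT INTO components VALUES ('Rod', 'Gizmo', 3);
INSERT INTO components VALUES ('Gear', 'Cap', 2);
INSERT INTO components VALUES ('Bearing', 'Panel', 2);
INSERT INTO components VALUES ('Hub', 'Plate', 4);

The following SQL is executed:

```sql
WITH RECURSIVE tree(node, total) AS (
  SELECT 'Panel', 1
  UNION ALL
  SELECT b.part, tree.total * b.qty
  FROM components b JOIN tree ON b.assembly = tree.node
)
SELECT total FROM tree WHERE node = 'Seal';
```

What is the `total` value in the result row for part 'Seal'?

Base: (Panel, total=1).
Iteration 1: components of {Panel} -> Rod = 1*2 = 2.
Iteration 2: components of {Rod} -> Gizmo = 2*3 = 6, Seal = 2*2 = 4.
Iteration 3: components of {Gizmo,Seal} -> Cover = 4*3 = 12.
Iteration 4: no further components; recursion stops.

4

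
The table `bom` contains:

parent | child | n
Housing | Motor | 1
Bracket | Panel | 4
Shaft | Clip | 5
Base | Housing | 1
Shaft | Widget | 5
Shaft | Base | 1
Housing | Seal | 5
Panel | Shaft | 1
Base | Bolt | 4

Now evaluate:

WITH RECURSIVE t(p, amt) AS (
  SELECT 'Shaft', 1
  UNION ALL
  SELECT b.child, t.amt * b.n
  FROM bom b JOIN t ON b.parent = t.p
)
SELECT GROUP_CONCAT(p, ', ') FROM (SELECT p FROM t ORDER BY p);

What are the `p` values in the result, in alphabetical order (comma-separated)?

Base: (Shaft, amt=1).
Iteration 1: components of {Shaft} -> Base = 1*1 = 1, Clip = 1*5 = 5, Widget = 1*5 = 5.
Iteration 2: components of {Base,Clip,Widget} -> Bolt = 1*4 = 4, Housing = 1*1 = 1.
Iteration 3: components of {Bolt,Housing} -> Motor = 1*1 = 1, Seal = 1*5 = 5.
Iteration 4: no further components; recursion stops.

Base, Bolt, Clip, Housing, Motor, Seal, Shaft, Widget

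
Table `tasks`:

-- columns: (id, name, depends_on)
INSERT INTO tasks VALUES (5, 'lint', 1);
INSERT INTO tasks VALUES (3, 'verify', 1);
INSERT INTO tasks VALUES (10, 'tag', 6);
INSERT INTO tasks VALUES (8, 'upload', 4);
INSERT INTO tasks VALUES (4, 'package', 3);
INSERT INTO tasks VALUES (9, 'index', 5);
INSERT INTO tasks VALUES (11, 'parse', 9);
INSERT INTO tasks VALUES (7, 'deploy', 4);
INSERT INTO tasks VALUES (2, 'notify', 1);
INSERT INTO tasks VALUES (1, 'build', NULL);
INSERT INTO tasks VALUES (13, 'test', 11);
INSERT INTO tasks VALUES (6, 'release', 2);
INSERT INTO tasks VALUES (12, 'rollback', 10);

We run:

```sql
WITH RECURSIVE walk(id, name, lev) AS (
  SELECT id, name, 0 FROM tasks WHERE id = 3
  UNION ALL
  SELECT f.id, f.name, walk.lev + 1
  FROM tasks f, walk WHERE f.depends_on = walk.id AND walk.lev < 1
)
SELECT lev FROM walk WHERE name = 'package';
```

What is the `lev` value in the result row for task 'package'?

Base: id=3 (verify) at lev 0.
Iteration 1: rows with depends_on in {3} -> package (id 4, lev 1).
Iteration 2: lev < 1 fails for all current rows; recursion stops.

1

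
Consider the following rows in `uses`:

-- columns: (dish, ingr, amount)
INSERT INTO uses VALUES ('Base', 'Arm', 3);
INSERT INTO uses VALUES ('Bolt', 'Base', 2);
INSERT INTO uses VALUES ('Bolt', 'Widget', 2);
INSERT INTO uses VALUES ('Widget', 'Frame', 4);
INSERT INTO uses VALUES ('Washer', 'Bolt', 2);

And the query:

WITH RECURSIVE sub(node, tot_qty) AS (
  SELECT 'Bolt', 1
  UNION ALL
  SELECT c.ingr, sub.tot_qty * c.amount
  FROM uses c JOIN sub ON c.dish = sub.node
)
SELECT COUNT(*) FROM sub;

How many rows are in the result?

Base: (Bolt, tot_qty=1).
Iteration 1: components of {Bolt} -> Base = 1*2 = 2, Widget = 1*2 = 2.
Iteration 2: components of {Base,Widget} -> Arm = 2*3 = 6, Frame = 2*4 = 8.
Iteration 3: no further components; recursion stops.
Total rows emitted: 5.

5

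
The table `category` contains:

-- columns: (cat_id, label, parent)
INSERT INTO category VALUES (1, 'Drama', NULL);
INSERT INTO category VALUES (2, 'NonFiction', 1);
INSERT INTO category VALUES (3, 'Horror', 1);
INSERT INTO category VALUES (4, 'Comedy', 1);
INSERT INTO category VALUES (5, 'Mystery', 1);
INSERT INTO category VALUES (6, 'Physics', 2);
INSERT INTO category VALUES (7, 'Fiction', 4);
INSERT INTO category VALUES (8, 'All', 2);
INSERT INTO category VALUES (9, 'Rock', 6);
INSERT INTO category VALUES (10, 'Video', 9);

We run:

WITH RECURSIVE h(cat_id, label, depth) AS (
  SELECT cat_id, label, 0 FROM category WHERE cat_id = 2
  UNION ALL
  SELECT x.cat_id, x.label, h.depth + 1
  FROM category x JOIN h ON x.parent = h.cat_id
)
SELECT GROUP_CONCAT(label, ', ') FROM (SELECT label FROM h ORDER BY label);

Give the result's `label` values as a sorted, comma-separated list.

Base: cat_id=2 (NonFiction) at depth 0.
Iteration 1: rows with parent in {2} -> Physics (id 6, depth 1), All (id 8, depth 1).
Iteration 2: rows with parent in {6,8} -> Rock (id 9, depth 2).
Iteration 3: rows with parent in {9} -> Video (id 10, depth 3).
Iteration 4: no rows with parent in {10}; recursion stops.

All, NonFiction, Physics, Rock, Video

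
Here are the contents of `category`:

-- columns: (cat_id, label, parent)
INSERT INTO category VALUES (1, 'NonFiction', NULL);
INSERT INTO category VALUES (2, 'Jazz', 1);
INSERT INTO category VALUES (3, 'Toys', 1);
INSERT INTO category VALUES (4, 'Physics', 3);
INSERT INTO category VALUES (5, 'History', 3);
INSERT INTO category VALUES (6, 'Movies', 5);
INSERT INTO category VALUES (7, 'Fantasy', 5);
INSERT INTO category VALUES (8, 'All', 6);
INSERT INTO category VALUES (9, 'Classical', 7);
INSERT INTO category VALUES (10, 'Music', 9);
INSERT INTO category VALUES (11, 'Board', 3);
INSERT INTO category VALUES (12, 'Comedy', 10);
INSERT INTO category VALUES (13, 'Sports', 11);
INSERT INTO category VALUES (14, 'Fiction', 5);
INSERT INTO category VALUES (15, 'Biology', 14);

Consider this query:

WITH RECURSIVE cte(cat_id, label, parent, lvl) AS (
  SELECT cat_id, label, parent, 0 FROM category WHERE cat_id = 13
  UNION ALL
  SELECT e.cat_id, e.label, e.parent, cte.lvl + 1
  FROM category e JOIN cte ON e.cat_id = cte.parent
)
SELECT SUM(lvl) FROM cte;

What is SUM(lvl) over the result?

6

Base: cat_id=13 (Sports), parent=11, lvl 0.
Iteration 1: join on cat_id=11 -> Board (id 11, parent=3, lvl 1).
Iteration 2: join on cat_id=3 -> Toys (id 3, parent=1, lvl 2).
Iteration 3: join on cat_id=1 -> NonFiction (id 1, parent=NULL, lvl 3).
Iteration 4: parent is NULL; no match; recursion stops.
SUM(lvl) = 0 + 1 + 2 + 3 = 6.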